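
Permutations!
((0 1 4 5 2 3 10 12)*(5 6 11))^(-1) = ((0 1 4 6 11 5 2 3 10 12))^(-1) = (0 12 10 3 2 5 11 6 4 1)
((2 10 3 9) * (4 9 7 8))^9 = (2 3 8 9 10 7 4)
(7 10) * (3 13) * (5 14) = (3 13)(5 14)(7 10) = [0, 1, 2, 13, 4, 14, 6, 10, 8, 9, 7, 11, 12, 3, 5]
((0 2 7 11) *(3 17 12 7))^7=(17)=((0 2 3 17 12 7 11))^7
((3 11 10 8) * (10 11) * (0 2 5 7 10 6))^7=((11)(0 2 5 7 10 8 3 6))^7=(11)(0 6 3 8 10 7 5 2)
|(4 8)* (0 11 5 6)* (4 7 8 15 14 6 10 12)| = 18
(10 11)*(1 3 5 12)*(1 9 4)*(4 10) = [0, 3, 2, 5, 1, 12, 6, 7, 8, 10, 11, 4, 9] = (1 3 5 12 9 10 11 4)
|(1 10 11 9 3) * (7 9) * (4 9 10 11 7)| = 10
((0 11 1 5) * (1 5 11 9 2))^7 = (0 9 2 1 11 5)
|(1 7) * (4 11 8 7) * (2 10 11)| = 7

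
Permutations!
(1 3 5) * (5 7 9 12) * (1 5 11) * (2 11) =(1 3 7 9 12 2 11) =[0, 3, 11, 7, 4, 5, 6, 9, 8, 12, 10, 1, 2]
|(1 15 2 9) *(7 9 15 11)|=4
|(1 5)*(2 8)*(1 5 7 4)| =|(1 7 4)(2 8)| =6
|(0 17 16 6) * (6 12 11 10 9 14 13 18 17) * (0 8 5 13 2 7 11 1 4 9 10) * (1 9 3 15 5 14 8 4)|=|(0 6 4 3 15 5 13 18 17 16 12 9 8 14 2 7 11)|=17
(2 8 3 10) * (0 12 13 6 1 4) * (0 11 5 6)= (0 12 13)(1 4 11 5 6)(2 8 3 10)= [12, 4, 8, 10, 11, 6, 1, 7, 3, 9, 2, 5, 13, 0]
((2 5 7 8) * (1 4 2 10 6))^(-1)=(1 6 10 8 7 5 2 4)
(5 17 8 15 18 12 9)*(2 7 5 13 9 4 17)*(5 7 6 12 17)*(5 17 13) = [0, 1, 6, 3, 17, 2, 12, 7, 15, 5, 10, 11, 4, 9, 14, 18, 16, 8, 13] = (2 6 12 4 17 8 15 18 13 9 5)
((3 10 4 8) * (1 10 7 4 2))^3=((1 10 2)(3 7 4 8))^3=(10)(3 8 4 7)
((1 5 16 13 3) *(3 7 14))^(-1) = (1 3 14 7 13 16 5)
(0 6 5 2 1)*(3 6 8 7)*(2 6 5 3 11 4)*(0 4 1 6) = (0 8 7 11 1 4 2 6 3 5) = [8, 4, 6, 5, 2, 0, 3, 11, 7, 9, 10, 1]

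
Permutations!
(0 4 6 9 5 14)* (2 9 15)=(0 4 6 15 2 9 5 14)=[4, 1, 9, 3, 6, 14, 15, 7, 8, 5, 10, 11, 12, 13, 0, 2]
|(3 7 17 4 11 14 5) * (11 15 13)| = 9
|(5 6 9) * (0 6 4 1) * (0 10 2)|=8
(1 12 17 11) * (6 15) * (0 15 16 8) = (0 15 6 16 8)(1 12 17 11) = [15, 12, 2, 3, 4, 5, 16, 7, 0, 9, 10, 1, 17, 13, 14, 6, 8, 11]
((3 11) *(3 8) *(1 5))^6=((1 5)(3 11 8))^6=(11)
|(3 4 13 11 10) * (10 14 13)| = |(3 4 10)(11 14 13)| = 3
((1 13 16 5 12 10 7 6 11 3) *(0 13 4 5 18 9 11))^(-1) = ((0 13 16 18 9 11 3 1 4 5 12 10 7 6))^(-1) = (0 6 7 10 12 5 4 1 3 11 9 18 16 13)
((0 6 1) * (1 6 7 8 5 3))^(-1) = (0 1 3 5 8 7)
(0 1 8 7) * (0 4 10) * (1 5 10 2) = [5, 8, 1, 3, 2, 10, 6, 4, 7, 9, 0] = (0 5 10)(1 8 7 4 2)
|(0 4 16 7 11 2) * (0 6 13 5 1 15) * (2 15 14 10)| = |(0 4 16 7 11 15)(1 14 10 2 6 13 5)| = 42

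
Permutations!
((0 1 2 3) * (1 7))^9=(0 3 2 1 7)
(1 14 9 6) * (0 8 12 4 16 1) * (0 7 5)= [8, 14, 2, 3, 16, 0, 7, 5, 12, 6, 10, 11, 4, 13, 9, 15, 1]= (0 8 12 4 16 1 14 9 6 7 5)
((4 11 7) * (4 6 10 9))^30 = (11)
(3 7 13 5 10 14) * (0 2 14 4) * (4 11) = (0 2 14 3 7 13 5 10 11 4) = [2, 1, 14, 7, 0, 10, 6, 13, 8, 9, 11, 4, 12, 5, 3]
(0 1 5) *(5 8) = (0 1 8 5) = [1, 8, 2, 3, 4, 0, 6, 7, 5]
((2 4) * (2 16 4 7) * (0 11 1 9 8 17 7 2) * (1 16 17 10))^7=((0 11 16 4 17 7)(1 9 8 10))^7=(0 11 16 4 17 7)(1 10 8 9)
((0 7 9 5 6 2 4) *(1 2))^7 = (0 4 2 1 6 5 9 7)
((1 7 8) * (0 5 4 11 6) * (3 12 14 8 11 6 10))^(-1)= ((0 5 4 6)(1 7 11 10 3 12 14 8))^(-1)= (0 6 4 5)(1 8 14 12 3 10 11 7)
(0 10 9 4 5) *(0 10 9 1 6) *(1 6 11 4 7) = (0 9 7 1 11 4 5 10 6) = [9, 11, 2, 3, 5, 10, 0, 1, 8, 7, 6, 4]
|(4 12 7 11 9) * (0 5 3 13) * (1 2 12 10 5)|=12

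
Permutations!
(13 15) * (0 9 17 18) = [9, 1, 2, 3, 4, 5, 6, 7, 8, 17, 10, 11, 12, 15, 14, 13, 16, 18, 0] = (0 9 17 18)(13 15)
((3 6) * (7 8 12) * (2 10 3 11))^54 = ((2 10 3 6 11)(7 8 12))^54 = (12)(2 11 6 3 10)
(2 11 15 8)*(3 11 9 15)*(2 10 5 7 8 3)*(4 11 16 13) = (2 9 15 3 16 13 4 11)(5 7 8 10) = [0, 1, 9, 16, 11, 7, 6, 8, 10, 15, 5, 2, 12, 4, 14, 3, 13]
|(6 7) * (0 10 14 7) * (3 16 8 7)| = |(0 10 14 3 16 8 7 6)| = 8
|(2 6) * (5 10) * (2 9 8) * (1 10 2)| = 7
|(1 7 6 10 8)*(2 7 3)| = |(1 3 2 7 6 10 8)| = 7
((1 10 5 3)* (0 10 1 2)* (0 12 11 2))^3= ((0 10 5 3)(2 12 11))^3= (12)(0 3 5 10)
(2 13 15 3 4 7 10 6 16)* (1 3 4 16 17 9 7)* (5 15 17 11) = (1 3 16 2 13 17 9 7 10 6 11 5 15 4) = [0, 3, 13, 16, 1, 15, 11, 10, 8, 7, 6, 5, 12, 17, 14, 4, 2, 9]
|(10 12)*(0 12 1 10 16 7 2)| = |(0 12 16 7 2)(1 10)| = 10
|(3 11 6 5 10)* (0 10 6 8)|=10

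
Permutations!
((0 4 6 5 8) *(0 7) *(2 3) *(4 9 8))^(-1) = (0 7 8 9)(2 3)(4 5 6)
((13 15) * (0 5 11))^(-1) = ((0 5 11)(13 15))^(-1) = (0 11 5)(13 15)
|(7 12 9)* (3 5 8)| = 3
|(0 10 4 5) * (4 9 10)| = 6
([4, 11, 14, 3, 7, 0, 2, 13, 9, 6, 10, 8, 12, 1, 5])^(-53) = (0 9 7 2 1 5 8 4 6 13 14 11)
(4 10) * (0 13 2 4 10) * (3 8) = [13, 1, 4, 8, 0, 5, 6, 7, 3, 9, 10, 11, 12, 2] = (0 13 2 4)(3 8)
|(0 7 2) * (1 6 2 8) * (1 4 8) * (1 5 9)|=|(0 7 5 9 1 6 2)(4 8)|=14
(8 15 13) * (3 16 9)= (3 16 9)(8 15 13)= [0, 1, 2, 16, 4, 5, 6, 7, 15, 3, 10, 11, 12, 8, 14, 13, 9]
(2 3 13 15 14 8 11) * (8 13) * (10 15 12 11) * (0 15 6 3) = (0 15 14 13 12 11 2)(3 8 10 6) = [15, 1, 0, 8, 4, 5, 3, 7, 10, 9, 6, 2, 11, 12, 13, 14]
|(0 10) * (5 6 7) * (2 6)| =4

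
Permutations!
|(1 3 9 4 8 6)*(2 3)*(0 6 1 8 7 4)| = 14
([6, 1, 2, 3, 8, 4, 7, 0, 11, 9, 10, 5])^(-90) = [0, 1, 2, 3, 11, 8, 6, 7, 5, 9, 10, 4]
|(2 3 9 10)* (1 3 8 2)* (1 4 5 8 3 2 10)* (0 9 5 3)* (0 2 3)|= 8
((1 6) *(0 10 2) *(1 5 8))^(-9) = (10)(1 8 5 6) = ((0 10 2)(1 6 5 8))^(-9)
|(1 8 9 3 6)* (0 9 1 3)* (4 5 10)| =6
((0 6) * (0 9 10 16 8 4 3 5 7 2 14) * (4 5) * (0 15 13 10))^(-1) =(0 9 6)(2 7 5 8 16 10 13 15 14)(3 4)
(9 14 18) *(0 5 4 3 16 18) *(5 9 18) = (18)(0 9 14)(3 16 5 4) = [9, 1, 2, 16, 3, 4, 6, 7, 8, 14, 10, 11, 12, 13, 0, 15, 5, 17, 18]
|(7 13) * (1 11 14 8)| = 4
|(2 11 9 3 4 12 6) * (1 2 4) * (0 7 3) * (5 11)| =24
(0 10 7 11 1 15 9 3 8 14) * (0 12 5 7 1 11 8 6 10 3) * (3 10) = (0 10 1 15 9)(3 6)(5 7 8 14 12) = [10, 15, 2, 6, 4, 7, 3, 8, 14, 0, 1, 11, 5, 13, 12, 9]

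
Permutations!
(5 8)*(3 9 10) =(3 9 10)(5 8) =[0, 1, 2, 9, 4, 8, 6, 7, 5, 10, 3]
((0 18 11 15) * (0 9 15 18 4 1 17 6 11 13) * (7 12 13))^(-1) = ((0 4 1 17 6 11 18 7 12 13)(9 15))^(-1) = (0 13 12 7 18 11 6 17 1 4)(9 15)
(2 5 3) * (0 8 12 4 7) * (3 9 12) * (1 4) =(0 8 3 2 5 9 12 1 4 7) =[8, 4, 5, 2, 7, 9, 6, 0, 3, 12, 10, 11, 1]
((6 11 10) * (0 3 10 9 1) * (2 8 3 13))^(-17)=(0 8 6 1 2 10 9 13 3 11)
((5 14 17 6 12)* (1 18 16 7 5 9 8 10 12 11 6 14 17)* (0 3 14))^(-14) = (0 18 17 1 5 14 7 3 16)(8 12)(9 10)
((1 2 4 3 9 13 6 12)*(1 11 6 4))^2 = ((1 2)(3 9 13 4)(6 12 11))^2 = (3 13)(4 9)(6 11 12)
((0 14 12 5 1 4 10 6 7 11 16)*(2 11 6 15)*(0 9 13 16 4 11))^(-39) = (16)(0 14 12 5 1 11 4 10 15 2)(6 7)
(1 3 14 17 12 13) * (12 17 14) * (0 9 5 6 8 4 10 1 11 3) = (17)(0 9 5 6 8 4 10 1)(3 12 13 11) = [9, 0, 2, 12, 10, 6, 8, 7, 4, 5, 1, 3, 13, 11, 14, 15, 16, 17]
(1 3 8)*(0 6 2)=(0 6 2)(1 3 8)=[6, 3, 0, 8, 4, 5, 2, 7, 1]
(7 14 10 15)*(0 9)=[9, 1, 2, 3, 4, 5, 6, 14, 8, 0, 15, 11, 12, 13, 10, 7]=(0 9)(7 14 10 15)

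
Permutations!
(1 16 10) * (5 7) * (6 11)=(1 16 10)(5 7)(6 11)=[0, 16, 2, 3, 4, 7, 11, 5, 8, 9, 1, 6, 12, 13, 14, 15, 10]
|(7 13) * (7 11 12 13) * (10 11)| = 4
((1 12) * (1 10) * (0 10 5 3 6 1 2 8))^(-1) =(0 8 2 10)(1 6 3 5 12)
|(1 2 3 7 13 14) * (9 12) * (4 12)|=6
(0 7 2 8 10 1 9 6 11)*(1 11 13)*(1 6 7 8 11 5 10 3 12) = [8, 9, 11, 12, 4, 10, 13, 2, 3, 7, 5, 0, 1, 6] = (0 8 3 12 1 9 7 2 11)(5 10)(6 13)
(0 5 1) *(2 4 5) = (0 2 4 5 1) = [2, 0, 4, 3, 5, 1]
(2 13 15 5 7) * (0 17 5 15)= (0 17 5 7 2 13)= [17, 1, 13, 3, 4, 7, 6, 2, 8, 9, 10, 11, 12, 0, 14, 15, 16, 5]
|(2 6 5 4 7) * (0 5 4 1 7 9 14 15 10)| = |(0 5 1 7 2 6 4 9 14 15 10)| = 11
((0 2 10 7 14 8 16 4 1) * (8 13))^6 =((0 2 10 7 14 13 8 16 4 1))^6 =(0 8 10 4 14)(1 13 2 16 7)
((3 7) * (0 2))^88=(7)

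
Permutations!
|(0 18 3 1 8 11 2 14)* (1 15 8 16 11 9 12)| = |(0 18 3 15 8 9 12 1 16 11 2 14)| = 12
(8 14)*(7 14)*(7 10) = (7 14 8 10) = [0, 1, 2, 3, 4, 5, 6, 14, 10, 9, 7, 11, 12, 13, 8]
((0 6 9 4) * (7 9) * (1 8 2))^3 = ((0 6 7 9 4)(1 8 2))^3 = (0 9 6 4 7)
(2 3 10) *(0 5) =(0 5)(2 3 10) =[5, 1, 3, 10, 4, 0, 6, 7, 8, 9, 2]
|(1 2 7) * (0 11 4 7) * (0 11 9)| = 10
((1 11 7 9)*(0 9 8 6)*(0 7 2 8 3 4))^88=((0 9 1 11 2 8 6 7 3 4))^88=(0 3 6 2 1)(4 7 8 11 9)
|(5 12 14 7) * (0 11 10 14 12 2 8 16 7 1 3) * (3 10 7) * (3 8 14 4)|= |(0 11 7 5 2 14 1 10 4 3)(8 16)|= 10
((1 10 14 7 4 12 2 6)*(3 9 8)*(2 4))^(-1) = (1 6 2 7 14 10)(3 8 9)(4 12)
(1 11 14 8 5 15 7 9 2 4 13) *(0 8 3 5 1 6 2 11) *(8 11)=(0 11 14 3 5 15 7 9 8 1)(2 4 13 6)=[11, 0, 4, 5, 13, 15, 2, 9, 1, 8, 10, 14, 12, 6, 3, 7]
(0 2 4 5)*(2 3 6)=(0 3 6 2 4 5)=[3, 1, 4, 6, 5, 0, 2]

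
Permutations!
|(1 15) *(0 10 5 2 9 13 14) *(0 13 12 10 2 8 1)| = |(0 2 9 12 10 5 8 1 15)(13 14)| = 18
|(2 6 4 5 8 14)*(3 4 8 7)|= |(2 6 8 14)(3 4 5 7)|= 4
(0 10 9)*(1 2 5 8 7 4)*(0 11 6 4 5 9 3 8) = (0 10 3 8 7 5)(1 2 9 11 6 4) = [10, 2, 9, 8, 1, 0, 4, 5, 7, 11, 3, 6]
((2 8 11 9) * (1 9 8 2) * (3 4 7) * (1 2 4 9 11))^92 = ((1 11 8)(2 4 7 3 9))^92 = (1 8 11)(2 7 9 4 3)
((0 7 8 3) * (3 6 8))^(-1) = (0 3 7)(6 8)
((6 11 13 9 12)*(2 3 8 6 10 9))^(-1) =((2 3 8 6 11 13)(9 12 10))^(-1) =(2 13 11 6 8 3)(9 10 12)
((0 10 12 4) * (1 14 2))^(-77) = (0 4 12 10)(1 14 2)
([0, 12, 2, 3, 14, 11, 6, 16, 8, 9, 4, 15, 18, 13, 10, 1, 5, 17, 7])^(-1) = [0, 15, 2, 3, 10, 16, 6, 18, 8, 9, 14, 5, 1, 13, 4, 11, 7, 17, 12]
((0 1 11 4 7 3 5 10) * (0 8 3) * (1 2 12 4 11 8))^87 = ((0 2 12 4 7)(1 8 3 5 10))^87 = (0 12 7 2 4)(1 3 10 8 5)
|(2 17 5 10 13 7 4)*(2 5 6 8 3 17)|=20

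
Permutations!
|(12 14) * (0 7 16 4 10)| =|(0 7 16 4 10)(12 14)| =10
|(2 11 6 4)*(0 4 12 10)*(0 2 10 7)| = 8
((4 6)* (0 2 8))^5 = ((0 2 8)(4 6))^5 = (0 8 2)(4 6)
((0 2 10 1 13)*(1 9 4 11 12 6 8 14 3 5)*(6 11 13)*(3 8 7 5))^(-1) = (0 13 4 9 10 2)(1 5 7 6)(8 14)(11 12) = ((0 2 10 9 4 13)(1 6 7 5)(8 14)(11 12))^(-1)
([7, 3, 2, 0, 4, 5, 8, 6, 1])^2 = (0 6 1)(3 7 8)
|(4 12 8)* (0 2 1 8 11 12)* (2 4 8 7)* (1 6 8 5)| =|(0 4)(1 7 2 6 8 5)(11 12)| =6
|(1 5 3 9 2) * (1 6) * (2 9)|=5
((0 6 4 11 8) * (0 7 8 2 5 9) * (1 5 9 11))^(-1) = (0 9 2 11 5 1 4 6)(7 8)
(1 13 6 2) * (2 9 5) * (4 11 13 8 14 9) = [0, 8, 1, 3, 11, 2, 4, 7, 14, 5, 10, 13, 12, 6, 9] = (1 8 14 9 5 2)(4 11 13 6)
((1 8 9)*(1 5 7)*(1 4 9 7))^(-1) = ((1 8 7 4 9 5))^(-1) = (1 5 9 4 7 8)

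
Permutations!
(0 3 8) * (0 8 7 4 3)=[0, 1, 2, 7, 3, 5, 6, 4, 8]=(8)(3 7 4)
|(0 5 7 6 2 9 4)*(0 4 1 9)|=|(0 5 7 6 2)(1 9)|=10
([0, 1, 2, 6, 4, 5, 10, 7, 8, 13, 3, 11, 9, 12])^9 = [0, 1, 2, 3, 4, 5, 6, 7, 8, 9, 10, 11, 12, 13]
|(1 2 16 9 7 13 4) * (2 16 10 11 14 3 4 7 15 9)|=8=|(1 16 2 10 11 14 3 4)(7 13)(9 15)|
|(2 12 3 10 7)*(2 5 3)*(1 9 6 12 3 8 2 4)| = 30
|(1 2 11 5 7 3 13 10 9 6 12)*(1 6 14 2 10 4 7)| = 28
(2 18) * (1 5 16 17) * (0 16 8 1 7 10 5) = (0 16 17 7 10 5 8 1)(2 18) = [16, 0, 18, 3, 4, 8, 6, 10, 1, 9, 5, 11, 12, 13, 14, 15, 17, 7, 2]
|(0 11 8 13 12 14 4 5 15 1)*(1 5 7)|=18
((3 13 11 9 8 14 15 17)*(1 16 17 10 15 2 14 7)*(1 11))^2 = (1 17 13 16 3)(7 9)(8 11)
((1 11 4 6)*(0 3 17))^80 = ((0 3 17)(1 11 4 6))^80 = (0 17 3)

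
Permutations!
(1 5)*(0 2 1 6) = [2, 5, 1, 3, 4, 6, 0] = (0 2 1 5 6)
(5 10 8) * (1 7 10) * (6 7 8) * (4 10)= [0, 8, 2, 3, 10, 1, 7, 4, 5, 9, 6]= (1 8 5)(4 10 6 7)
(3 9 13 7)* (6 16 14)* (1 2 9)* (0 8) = (0 8)(1 2 9 13 7 3)(6 16 14) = [8, 2, 9, 1, 4, 5, 16, 3, 0, 13, 10, 11, 12, 7, 6, 15, 14]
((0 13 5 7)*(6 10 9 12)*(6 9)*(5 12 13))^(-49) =((0 5 7)(6 10)(9 13 12))^(-49) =(0 7 5)(6 10)(9 12 13)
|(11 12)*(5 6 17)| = 6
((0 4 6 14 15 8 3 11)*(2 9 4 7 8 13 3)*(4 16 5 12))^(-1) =((0 7 8 2 9 16 5 12 4 6 14 15 13 3 11))^(-1) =(0 11 3 13 15 14 6 4 12 5 16 9 2 8 7)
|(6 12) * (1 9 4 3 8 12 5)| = 8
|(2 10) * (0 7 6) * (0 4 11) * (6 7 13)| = |(0 13 6 4 11)(2 10)| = 10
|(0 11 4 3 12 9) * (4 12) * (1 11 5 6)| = 14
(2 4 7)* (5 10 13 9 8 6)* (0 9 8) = (0 9)(2 4 7)(5 10 13 8 6) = [9, 1, 4, 3, 7, 10, 5, 2, 6, 0, 13, 11, 12, 8]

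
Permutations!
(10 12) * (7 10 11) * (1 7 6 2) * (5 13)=[0, 7, 1, 3, 4, 13, 2, 10, 8, 9, 12, 6, 11, 5]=(1 7 10 12 11 6 2)(5 13)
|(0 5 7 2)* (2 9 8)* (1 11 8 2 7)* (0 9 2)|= 8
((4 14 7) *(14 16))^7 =((4 16 14 7))^7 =(4 7 14 16)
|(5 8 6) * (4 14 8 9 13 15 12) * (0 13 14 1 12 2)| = |(0 13 15 2)(1 12 4)(5 9 14 8 6)| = 60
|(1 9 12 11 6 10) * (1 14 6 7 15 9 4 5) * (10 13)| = 60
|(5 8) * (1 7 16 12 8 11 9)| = 8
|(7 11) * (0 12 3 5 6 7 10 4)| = 9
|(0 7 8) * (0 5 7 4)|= |(0 4)(5 7 8)|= 6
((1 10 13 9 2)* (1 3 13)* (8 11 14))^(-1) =((1 10)(2 3 13 9)(8 11 14))^(-1) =(1 10)(2 9 13 3)(8 14 11)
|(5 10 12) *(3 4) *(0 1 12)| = 10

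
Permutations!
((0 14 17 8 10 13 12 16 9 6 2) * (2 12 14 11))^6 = (6 16)(8 10 13 14 17)(9 12)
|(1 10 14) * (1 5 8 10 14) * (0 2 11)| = |(0 2 11)(1 14 5 8 10)| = 15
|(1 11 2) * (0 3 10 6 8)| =15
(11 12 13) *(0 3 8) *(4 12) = (0 3 8)(4 12 13 11) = [3, 1, 2, 8, 12, 5, 6, 7, 0, 9, 10, 4, 13, 11]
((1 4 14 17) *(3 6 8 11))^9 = (1 4 14 17)(3 6 8 11)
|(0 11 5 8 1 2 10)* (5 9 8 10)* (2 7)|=9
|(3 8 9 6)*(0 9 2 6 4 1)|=4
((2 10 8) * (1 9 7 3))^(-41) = ((1 9 7 3)(2 10 8))^(-41) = (1 3 7 9)(2 10 8)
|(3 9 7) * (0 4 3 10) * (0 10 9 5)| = 4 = |(10)(0 4 3 5)(7 9)|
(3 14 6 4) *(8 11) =[0, 1, 2, 14, 3, 5, 4, 7, 11, 9, 10, 8, 12, 13, 6] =(3 14 6 4)(8 11)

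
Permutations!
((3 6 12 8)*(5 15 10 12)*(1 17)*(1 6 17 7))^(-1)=((1 7)(3 17 6 5 15 10 12 8))^(-1)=(1 7)(3 8 12 10 15 5 6 17)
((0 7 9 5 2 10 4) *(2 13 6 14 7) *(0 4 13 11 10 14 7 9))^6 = (0 10 14 6 5)(2 13 9 7 11) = ((0 2 14 9 5 11 10 13 6 7))^6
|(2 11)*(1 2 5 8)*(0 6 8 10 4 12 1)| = 21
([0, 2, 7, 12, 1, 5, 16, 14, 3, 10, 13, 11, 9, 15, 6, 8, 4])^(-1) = (1 4 16 6 14 7 2)(3 8 15 13 10 9 12)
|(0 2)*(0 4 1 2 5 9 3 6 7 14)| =|(0 5 9 3 6 7 14)(1 2 4)| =21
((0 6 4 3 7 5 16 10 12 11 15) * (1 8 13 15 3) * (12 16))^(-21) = (3 11 12 5 7)(10 16)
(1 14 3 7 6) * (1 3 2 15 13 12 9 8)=(1 14 2 15 13 12 9 8)(3 7 6)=[0, 14, 15, 7, 4, 5, 3, 6, 1, 8, 10, 11, 9, 12, 2, 13]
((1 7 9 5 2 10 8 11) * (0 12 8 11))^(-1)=((0 12 8)(1 7 9 5 2 10 11))^(-1)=(0 8 12)(1 11 10 2 5 9 7)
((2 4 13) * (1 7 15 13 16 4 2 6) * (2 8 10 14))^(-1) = ((1 7 15 13 6)(2 8 10 14)(4 16))^(-1) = (1 6 13 15 7)(2 14 10 8)(4 16)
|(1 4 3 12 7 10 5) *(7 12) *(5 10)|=|(12)(1 4 3 7 5)|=5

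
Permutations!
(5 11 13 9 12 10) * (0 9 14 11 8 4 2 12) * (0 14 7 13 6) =(0 9 14 11 6)(2 12 10 5 8 4)(7 13) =[9, 1, 12, 3, 2, 8, 0, 13, 4, 14, 5, 6, 10, 7, 11]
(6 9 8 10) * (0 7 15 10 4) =(0 7 15 10 6 9 8 4) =[7, 1, 2, 3, 0, 5, 9, 15, 4, 8, 6, 11, 12, 13, 14, 10]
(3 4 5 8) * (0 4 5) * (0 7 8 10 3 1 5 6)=[4, 5, 2, 6, 7, 10, 0, 8, 1, 9, 3]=(0 4 7 8 1 5 10 3 6)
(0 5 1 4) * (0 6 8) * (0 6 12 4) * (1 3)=(0 5 3 1)(4 12)(6 8)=[5, 0, 2, 1, 12, 3, 8, 7, 6, 9, 10, 11, 4]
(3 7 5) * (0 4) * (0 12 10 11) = [4, 1, 2, 7, 12, 3, 6, 5, 8, 9, 11, 0, 10] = (0 4 12 10 11)(3 7 5)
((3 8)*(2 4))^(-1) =(2 4)(3 8)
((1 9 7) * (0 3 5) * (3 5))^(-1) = ((0 5)(1 9 7))^(-1) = (0 5)(1 7 9)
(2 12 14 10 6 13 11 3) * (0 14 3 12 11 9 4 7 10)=(0 14)(2 11 12 3)(4 7 10 6 13 9)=[14, 1, 11, 2, 7, 5, 13, 10, 8, 4, 6, 12, 3, 9, 0]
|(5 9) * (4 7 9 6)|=5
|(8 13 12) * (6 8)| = |(6 8 13 12)| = 4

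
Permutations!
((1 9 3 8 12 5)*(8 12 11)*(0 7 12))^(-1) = (0 3 9 1 5 12 7)(8 11)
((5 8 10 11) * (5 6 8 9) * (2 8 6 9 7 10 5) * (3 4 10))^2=(2 5 3 10 9 8 7 4 11)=((2 8 5 7 3 4 10 11 9))^2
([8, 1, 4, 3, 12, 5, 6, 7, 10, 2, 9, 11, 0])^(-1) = (0 12 4 2 9 10 8)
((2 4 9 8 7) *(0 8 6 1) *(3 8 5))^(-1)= (0 1 6 9 4 2 7 8 3 5)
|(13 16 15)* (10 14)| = 6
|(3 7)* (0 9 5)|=6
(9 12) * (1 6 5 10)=[0, 6, 2, 3, 4, 10, 5, 7, 8, 12, 1, 11, 9]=(1 6 5 10)(9 12)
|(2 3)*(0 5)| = |(0 5)(2 3)| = 2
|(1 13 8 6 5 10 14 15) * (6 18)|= 9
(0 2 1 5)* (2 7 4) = (0 7 4 2 1 5) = [7, 5, 1, 3, 2, 0, 6, 4]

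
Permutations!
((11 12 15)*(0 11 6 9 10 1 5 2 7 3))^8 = (0 5 6)(1 15 3)(2 9 11)(7 10 12)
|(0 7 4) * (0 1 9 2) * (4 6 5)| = 8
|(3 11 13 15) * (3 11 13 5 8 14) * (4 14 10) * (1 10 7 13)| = 30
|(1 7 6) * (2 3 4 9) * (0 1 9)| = 8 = |(0 1 7 6 9 2 3 4)|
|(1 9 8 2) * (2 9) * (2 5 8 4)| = 6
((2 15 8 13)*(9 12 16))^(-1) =((2 15 8 13)(9 12 16))^(-1) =(2 13 8 15)(9 16 12)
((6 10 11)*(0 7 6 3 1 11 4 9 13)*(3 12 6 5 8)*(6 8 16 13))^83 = ((0 7 5 16 13)(1 11 12 8 3)(4 9 6 10))^83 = (0 16 7 13 5)(1 8 11 3 12)(4 10 6 9)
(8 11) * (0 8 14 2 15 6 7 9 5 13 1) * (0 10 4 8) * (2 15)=(1 10 4 8 11 14 15 6 7 9 5 13)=[0, 10, 2, 3, 8, 13, 7, 9, 11, 5, 4, 14, 12, 1, 15, 6]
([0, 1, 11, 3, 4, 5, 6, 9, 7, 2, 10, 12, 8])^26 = (2 12 7)(8 9 11)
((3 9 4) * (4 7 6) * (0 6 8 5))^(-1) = (0 5 8 7 9 3 4 6)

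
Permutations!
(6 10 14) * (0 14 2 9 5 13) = (0 14 6 10 2 9 5 13) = [14, 1, 9, 3, 4, 13, 10, 7, 8, 5, 2, 11, 12, 0, 6]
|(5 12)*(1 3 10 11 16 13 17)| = |(1 3 10 11 16 13 17)(5 12)| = 14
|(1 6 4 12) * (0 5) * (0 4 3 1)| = 12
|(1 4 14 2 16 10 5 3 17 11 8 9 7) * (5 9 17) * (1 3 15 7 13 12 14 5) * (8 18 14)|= |(1 4 5 15 7 3)(2 16 10 9 13 12 8 17 11 18 14)|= 66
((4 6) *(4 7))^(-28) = ((4 6 7))^(-28) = (4 7 6)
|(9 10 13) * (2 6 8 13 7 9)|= |(2 6 8 13)(7 9 10)|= 12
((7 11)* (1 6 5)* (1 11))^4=(1 7 11 5 6)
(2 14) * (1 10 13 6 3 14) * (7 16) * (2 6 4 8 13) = (1 10 2)(3 14 6)(4 8 13)(7 16) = [0, 10, 1, 14, 8, 5, 3, 16, 13, 9, 2, 11, 12, 4, 6, 15, 7]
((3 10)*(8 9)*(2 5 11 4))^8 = ((2 5 11 4)(3 10)(8 9))^8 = (11)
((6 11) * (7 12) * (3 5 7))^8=(12)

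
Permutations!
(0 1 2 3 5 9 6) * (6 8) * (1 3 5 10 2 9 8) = (0 3 10 2 5 8 6)(1 9) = [3, 9, 5, 10, 4, 8, 0, 7, 6, 1, 2]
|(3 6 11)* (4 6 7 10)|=|(3 7 10 4 6 11)|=6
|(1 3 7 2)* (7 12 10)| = |(1 3 12 10 7 2)| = 6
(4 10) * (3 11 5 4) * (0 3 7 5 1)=[3, 0, 2, 11, 10, 4, 6, 5, 8, 9, 7, 1]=(0 3 11 1)(4 10 7 5)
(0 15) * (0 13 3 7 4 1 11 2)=(0 15 13 3 7 4 1 11 2)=[15, 11, 0, 7, 1, 5, 6, 4, 8, 9, 10, 2, 12, 3, 14, 13]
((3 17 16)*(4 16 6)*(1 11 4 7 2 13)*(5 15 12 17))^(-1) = ((1 11 4 16 3 5 15 12 17 6 7 2 13))^(-1) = (1 13 2 7 6 17 12 15 5 3 16 4 11)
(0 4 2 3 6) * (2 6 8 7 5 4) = (0 2 3 8 7 5 4 6) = [2, 1, 3, 8, 6, 4, 0, 5, 7]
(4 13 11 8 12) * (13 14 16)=[0, 1, 2, 3, 14, 5, 6, 7, 12, 9, 10, 8, 4, 11, 16, 15, 13]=(4 14 16 13 11 8 12)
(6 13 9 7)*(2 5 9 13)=(13)(2 5 9 7 6)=[0, 1, 5, 3, 4, 9, 2, 6, 8, 7, 10, 11, 12, 13]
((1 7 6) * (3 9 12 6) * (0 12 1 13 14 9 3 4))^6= (0 1 13)(4 9 6)(7 14 12)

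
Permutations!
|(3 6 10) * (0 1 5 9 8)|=15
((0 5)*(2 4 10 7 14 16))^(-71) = (0 5)(2 4 10 7 14 16)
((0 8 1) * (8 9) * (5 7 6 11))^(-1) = (0 1 8 9)(5 11 6 7)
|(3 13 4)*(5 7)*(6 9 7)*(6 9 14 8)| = |(3 13 4)(5 9 7)(6 14 8)| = 3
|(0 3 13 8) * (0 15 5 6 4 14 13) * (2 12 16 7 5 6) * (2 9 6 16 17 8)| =26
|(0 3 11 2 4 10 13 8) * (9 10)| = 9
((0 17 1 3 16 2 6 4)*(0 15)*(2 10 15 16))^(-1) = (0 15 10 16 4 6 2 3 1 17)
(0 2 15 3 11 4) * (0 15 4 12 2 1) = [1, 0, 4, 11, 15, 5, 6, 7, 8, 9, 10, 12, 2, 13, 14, 3] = (0 1)(2 4 15 3 11 12)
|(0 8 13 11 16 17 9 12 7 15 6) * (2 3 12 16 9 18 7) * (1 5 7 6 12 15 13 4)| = |(0 8 4 1 5 7 13 11 9 16 17 18 6)(2 3 15 12)| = 52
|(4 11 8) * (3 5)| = |(3 5)(4 11 8)| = 6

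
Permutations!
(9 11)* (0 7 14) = (0 7 14)(9 11) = [7, 1, 2, 3, 4, 5, 6, 14, 8, 11, 10, 9, 12, 13, 0]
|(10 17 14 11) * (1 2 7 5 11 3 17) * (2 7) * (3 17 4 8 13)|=20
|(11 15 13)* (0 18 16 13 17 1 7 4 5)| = 11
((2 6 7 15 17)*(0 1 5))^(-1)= (0 5 1)(2 17 15 7 6)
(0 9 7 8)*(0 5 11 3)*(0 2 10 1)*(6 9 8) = [8, 0, 10, 2, 4, 11, 9, 6, 5, 7, 1, 3] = (0 8 5 11 3 2 10 1)(6 9 7)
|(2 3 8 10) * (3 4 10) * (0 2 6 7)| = 6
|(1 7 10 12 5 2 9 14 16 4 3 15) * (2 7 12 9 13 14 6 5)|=45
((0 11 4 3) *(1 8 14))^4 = ((0 11 4 3)(1 8 14))^4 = (1 8 14)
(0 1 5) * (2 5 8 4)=[1, 8, 5, 3, 2, 0, 6, 7, 4]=(0 1 8 4 2 5)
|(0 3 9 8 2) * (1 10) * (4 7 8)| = |(0 3 9 4 7 8 2)(1 10)| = 14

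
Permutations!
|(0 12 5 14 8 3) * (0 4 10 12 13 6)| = 21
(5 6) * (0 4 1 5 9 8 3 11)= [4, 5, 2, 11, 1, 6, 9, 7, 3, 8, 10, 0]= (0 4 1 5 6 9 8 3 11)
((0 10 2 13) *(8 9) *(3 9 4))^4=(13)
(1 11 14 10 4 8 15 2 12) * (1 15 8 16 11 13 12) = (1 13 12 15 2)(4 16 11 14 10) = [0, 13, 1, 3, 16, 5, 6, 7, 8, 9, 4, 14, 15, 12, 10, 2, 11]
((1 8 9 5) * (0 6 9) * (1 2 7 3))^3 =(0 5 3)(1 6 2)(7 8 9)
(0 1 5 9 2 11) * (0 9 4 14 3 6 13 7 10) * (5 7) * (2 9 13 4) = (0 1 7 10)(2 11 13 5)(3 6 4 14) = [1, 7, 11, 6, 14, 2, 4, 10, 8, 9, 0, 13, 12, 5, 3]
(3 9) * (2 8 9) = [0, 1, 8, 2, 4, 5, 6, 7, 9, 3] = (2 8 9 3)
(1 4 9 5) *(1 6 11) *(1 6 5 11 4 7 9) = (1 7 9 11 6 4) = [0, 7, 2, 3, 1, 5, 4, 9, 8, 11, 10, 6]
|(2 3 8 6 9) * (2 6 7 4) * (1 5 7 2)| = 12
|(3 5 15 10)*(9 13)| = 4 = |(3 5 15 10)(9 13)|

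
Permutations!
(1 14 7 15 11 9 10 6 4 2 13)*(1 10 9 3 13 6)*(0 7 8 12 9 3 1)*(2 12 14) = (0 7 15 11 1 2 6 4 12 9 3 13 10)(8 14) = [7, 2, 6, 13, 12, 5, 4, 15, 14, 3, 0, 1, 9, 10, 8, 11]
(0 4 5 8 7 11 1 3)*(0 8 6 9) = (0 4 5 6 9)(1 3 8 7 11) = [4, 3, 2, 8, 5, 6, 9, 11, 7, 0, 10, 1]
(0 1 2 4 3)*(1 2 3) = [2, 3, 4, 0, 1] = (0 2 4 1 3)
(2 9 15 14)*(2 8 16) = [0, 1, 9, 3, 4, 5, 6, 7, 16, 15, 10, 11, 12, 13, 8, 14, 2] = (2 9 15 14 8 16)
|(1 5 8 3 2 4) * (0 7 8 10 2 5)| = 9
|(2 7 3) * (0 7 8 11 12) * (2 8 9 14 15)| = 12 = |(0 7 3 8 11 12)(2 9 14 15)|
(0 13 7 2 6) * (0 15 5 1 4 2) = (0 13 7)(1 4 2 6 15 5) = [13, 4, 6, 3, 2, 1, 15, 0, 8, 9, 10, 11, 12, 7, 14, 5]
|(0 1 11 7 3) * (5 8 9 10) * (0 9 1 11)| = 9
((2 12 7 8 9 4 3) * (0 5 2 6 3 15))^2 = ((0 5 2 12 7 8 9 4 15)(3 6))^2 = (0 2 7 9 15 5 12 8 4)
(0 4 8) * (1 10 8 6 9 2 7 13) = (0 4 6 9 2 7 13 1 10 8) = [4, 10, 7, 3, 6, 5, 9, 13, 0, 2, 8, 11, 12, 1]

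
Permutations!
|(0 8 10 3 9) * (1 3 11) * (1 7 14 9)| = 14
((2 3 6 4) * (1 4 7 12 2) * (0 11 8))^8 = ((0 11 8)(1 4)(2 3 6 7 12))^8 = (0 8 11)(2 7 3 12 6)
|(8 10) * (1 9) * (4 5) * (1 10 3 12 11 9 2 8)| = 8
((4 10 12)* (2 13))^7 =((2 13)(4 10 12))^7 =(2 13)(4 10 12)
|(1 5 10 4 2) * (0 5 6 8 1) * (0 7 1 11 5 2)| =10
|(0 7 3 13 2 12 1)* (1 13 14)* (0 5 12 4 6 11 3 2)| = |(0 7 2 4 6 11 3 14 1 5 12 13)| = 12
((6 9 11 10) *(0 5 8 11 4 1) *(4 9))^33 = (0 5 8 11 10 6 4 1)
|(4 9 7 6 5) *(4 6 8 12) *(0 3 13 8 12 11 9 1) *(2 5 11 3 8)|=13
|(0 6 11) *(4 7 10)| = 3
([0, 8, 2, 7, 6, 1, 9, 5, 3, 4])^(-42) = (9)(1 7 8 5 3)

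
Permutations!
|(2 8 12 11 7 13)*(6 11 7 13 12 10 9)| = 14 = |(2 8 10 9 6 11 13)(7 12)|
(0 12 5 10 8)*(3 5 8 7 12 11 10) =(0 11 10 7 12 8)(3 5) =[11, 1, 2, 5, 4, 3, 6, 12, 0, 9, 7, 10, 8]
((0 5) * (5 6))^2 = ((0 6 5))^2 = (0 5 6)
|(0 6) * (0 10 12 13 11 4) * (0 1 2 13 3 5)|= 30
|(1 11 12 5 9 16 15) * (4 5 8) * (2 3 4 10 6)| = |(1 11 12 8 10 6 2 3 4 5 9 16 15)| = 13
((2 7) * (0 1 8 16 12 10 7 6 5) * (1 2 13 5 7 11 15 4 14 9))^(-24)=(1 15 16 14 10)(4 12 9 11 8)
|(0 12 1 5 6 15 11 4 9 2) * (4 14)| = |(0 12 1 5 6 15 11 14 4 9 2)| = 11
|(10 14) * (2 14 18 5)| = 5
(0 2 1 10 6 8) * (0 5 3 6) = (0 2 1 10)(3 6 8 5) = [2, 10, 1, 6, 4, 3, 8, 7, 5, 9, 0]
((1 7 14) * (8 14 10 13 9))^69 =(1 14 8 9 13 10 7)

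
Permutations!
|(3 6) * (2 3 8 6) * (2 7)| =6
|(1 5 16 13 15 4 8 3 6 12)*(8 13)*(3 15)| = |(1 5 16 8 15 4 13 3 6 12)| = 10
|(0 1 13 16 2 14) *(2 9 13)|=|(0 1 2 14)(9 13 16)|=12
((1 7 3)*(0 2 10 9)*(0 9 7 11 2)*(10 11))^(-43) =(1 10 7 3)(2 11)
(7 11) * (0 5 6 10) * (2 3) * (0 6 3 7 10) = (0 5 3 2 7 11 10 6) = [5, 1, 7, 2, 4, 3, 0, 11, 8, 9, 6, 10]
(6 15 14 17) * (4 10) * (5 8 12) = (4 10)(5 8 12)(6 15 14 17) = [0, 1, 2, 3, 10, 8, 15, 7, 12, 9, 4, 11, 5, 13, 17, 14, 16, 6]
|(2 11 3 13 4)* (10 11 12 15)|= 8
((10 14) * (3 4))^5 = (3 4)(10 14)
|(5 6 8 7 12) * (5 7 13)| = |(5 6 8 13)(7 12)| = 4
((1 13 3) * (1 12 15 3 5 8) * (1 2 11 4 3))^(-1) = (1 15 12 3 4 11 2 8 5 13) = ((1 13 5 8 2 11 4 3 12 15))^(-1)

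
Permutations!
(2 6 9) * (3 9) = (2 6 3 9) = [0, 1, 6, 9, 4, 5, 3, 7, 8, 2]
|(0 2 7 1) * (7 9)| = |(0 2 9 7 1)| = 5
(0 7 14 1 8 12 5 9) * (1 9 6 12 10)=(0 7 14 9)(1 8 10)(5 6 12)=[7, 8, 2, 3, 4, 6, 12, 14, 10, 0, 1, 11, 5, 13, 9]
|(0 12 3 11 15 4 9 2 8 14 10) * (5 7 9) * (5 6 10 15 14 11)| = |(0 12 3 5 7 9 2 8 11 14 15 4 6 10)| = 14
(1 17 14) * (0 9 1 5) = (0 9 1 17 14 5) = [9, 17, 2, 3, 4, 0, 6, 7, 8, 1, 10, 11, 12, 13, 5, 15, 16, 14]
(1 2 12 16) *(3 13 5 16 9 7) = (1 2 12 9 7 3 13 5 16) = [0, 2, 12, 13, 4, 16, 6, 3, 8, 7, 10, 11, 9, 5, 14, 15, 1]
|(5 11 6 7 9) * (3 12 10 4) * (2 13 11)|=28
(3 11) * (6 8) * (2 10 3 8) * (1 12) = [0, 12, 10, 11, 4, 5, 2, 7, 6, 9, 3, 8, 1] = (1 12)(2 10 3 11 8 6)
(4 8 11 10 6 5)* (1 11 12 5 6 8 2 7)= (1 11 10 8 12 5 4 2 7)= [0, 11, 7, 3, 2, 4, 6, 1, 12, 9, 8, 10, 5]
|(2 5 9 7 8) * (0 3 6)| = 15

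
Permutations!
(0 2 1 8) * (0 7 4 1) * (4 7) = (0 2)(1 8 4) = [2, 8, 0, 3, 1, 5, 6, 7, 4]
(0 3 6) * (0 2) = (0 3 6 2) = [3, 1, 0, 6, 4, 5, 2]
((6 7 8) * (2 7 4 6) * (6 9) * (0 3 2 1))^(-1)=(0 1 8 7 2 3)(4 6 9)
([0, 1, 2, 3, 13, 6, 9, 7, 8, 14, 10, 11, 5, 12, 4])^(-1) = [0, 1, 2, 3, 14, 12, 5, 7, 8, 6, 10, 11, 13, 4, 9]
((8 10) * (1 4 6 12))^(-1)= (1 12 6 4)(8 10)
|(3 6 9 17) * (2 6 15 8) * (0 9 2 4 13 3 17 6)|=|(17)(0 9 6 2)(3 15 8 4 13)|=20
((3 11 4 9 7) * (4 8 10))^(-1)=(3 7 9 4 10 8 11)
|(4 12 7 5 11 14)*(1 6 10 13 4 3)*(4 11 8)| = 35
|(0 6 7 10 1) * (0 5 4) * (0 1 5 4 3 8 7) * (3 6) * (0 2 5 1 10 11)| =|(0 3 8 7 11)(1 4 10)(2 5 6)| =15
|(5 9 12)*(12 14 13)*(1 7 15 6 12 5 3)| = 12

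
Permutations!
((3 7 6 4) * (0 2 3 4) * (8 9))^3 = ((0 2 3 7 6)(8 9))^3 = (0 7 2 6 3)(8 9)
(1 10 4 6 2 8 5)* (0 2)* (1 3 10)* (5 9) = [2, 1, 8, 10, 6, 3, 0, 7, 9, 5, 4] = (0 2 8 9 5 3 10 4 6)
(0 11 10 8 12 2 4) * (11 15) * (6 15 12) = (0 12 2 4)(6 15 11 10 8) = [12, 1, 4, 3, 0, 5, 15, 7, 6, 9, 8, 10, 2, 13, 14, 11]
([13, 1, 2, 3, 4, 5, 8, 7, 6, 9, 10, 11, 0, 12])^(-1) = (0 12 13)(6 8)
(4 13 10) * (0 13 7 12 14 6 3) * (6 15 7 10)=[13, 1, 2, 0, 10, 5, 3, 12, 8, 9, 4, 11, 14, 6, 15, 7]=(0 13 6 3)(4 10)(7 12 14 15)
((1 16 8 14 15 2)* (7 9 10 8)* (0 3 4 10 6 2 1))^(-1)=((0 3 4 10 8 14 15 1 16 7 9 6 2))^(-1)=(0 2 6 9 7 16 1 15 14 8 10 4 3)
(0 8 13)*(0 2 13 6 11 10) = [8, 1, 13, 3, 4, 5, 11, 7, 6, 9, 0, 10, 12, 2] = (0 8 6 11 10)(2 13)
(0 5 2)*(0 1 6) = (0 5 2 1 6) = [5, 6, 1, 3, 4, 2, 0]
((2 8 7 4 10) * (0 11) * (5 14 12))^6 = (14)(2 8 7 4 10)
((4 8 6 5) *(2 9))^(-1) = ((2 9)(4 8 6 5))^(-1) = (2 9)(4 5 6 8)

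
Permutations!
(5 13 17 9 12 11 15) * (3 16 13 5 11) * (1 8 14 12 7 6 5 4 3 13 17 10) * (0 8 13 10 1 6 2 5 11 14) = (0 8)(1 13)(2 5 4 3 16 17 9 7)(6 11 15 14 12 10) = [8, 13, 5, 16, 3, 4, 11, 2, 0, 7, 6, 15, 10, 1, 12, 14, 17, 9]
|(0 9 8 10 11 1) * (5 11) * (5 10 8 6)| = 6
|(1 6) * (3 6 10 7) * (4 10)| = 6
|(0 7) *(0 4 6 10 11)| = 6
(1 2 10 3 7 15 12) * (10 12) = [0, 2, 12, 7, 4, 5, 6, 15, 8, 9, 3, 11, 1, 13, 14, 10] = (1 2 12)(3 7 15 10)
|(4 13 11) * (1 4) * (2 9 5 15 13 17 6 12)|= 11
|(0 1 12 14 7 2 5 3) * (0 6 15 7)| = |(0 1 12 14)(2 5 3 6 15 7)| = 12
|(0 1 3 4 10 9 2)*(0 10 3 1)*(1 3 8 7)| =15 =|(1 3 4 8 7)(2 10 9)|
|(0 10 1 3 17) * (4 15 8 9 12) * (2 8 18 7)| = 40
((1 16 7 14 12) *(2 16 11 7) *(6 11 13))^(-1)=(1 12 14 7 11 6 13)(2 16)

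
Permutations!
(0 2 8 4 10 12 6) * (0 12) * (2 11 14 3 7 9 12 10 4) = (0 11 14 3 7 9 12 6 10)(2 8) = [11, 1, 8, 7, 4, 5, 10, 9, 2, 12, 0, 14, 6, 13, 3]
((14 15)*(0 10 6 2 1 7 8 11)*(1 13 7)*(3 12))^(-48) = (15) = ((0 10 6 2 13 7 8 11)(3 12)(14 15))^(-48)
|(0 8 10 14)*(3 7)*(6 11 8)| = |(0 6 11 8 10 14)(3 7)| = 6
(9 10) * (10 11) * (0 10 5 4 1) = (0 10 9 11 5 4 1) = [10, 0, 2, 3, 1, 4, 6, 7, 8, 11, 9, 5]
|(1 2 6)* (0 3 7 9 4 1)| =|(0 3 7 9 4 1 2 6)| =8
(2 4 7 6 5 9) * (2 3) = (2 4 7 6 5 9 3) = [0, 1, 4, 2, 7, 9, 5, 6, 8, 3]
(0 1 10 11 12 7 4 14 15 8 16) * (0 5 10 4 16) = [1, 4, 2, 3, 14, 10, 6, 16, 0, 9, 11, 12, 7, 13, 15, 8, 5] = (0 1 4 14 15 8)(5 10 11 12 7 16)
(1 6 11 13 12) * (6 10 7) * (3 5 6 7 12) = (1 10 12)(3 5 6 11 13) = [0, 10, 2, 5, 4, 6, 11, 7, 8, 9, 12, 13, 1, 3]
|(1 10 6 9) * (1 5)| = 5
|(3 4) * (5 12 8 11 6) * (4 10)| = |(3 10 4)(5 12 8 11 6)| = 15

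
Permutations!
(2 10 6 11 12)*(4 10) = [0, 1, 4, 3, 10, 5, 11, 7, 8, 9, 6, 12, 2] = (2 4 10 6 11 12)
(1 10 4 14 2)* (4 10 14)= (1 14 2)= [0, 14, 1, 3, 4, 5, 6, 7, 8, 9, 10, 11, 12, 13, 2]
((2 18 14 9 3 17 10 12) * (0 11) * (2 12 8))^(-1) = (0 11)(2 8 10 17 3 9 14 18) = ((0 11)(2 18 14 9 3 17 10 8))^(-1)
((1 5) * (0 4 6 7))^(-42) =((0 4 6 7)(1 5))^(-42) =(0 6)(4 7)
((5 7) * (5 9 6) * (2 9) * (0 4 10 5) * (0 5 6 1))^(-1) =((0 4 10 6 5 7 2 9 1))^(-1) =(0 1 9 2 7 5 6 10 4)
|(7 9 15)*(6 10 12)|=3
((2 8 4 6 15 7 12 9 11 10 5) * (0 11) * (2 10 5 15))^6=((0 11 5 10 15 7 12 9)(2 8 4 6))^6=(0 12 15 5)(2 4)(6 8)(7 10 11 9)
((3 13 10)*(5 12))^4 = ((3 13 10)(5 12))^4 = (3 13 10)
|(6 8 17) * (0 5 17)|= 5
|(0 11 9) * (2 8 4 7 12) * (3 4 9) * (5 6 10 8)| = 12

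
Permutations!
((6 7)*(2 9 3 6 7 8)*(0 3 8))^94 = (0 3 6)(2 9 8)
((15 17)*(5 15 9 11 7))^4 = (5 11 17)(7 9 15)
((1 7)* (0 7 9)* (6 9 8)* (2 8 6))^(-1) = (0 9 6 1 7)(2 8)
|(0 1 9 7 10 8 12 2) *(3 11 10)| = |(0 1 9 7 3 11 10 8 12 2)| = 10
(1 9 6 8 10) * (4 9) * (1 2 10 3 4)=(2 10)(3 4 9 6 8)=[0, 1, 10, 4, 9, 5, 8, 7, 3, 6, 2]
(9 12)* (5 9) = (5 9 12) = [0, 1, 2, 3, 4, 9, 6, 7, 8, 12, 10, 11, 5]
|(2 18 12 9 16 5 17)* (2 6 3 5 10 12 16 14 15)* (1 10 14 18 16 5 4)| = 20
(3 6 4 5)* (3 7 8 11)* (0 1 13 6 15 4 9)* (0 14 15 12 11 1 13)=[13, 0, 2, 12, 5, 7, 9, 8, 1, 14, 10, 3, 11, 6, 15, 4]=(0 13 6 9 14 15 4 5 7 8 1)(3 12 11)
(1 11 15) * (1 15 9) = (15)(1 11 9) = [0, 11, 2, 3, 4, 5, 6, 7, 8, 1, 10, 9, 12, 13, 14, 15]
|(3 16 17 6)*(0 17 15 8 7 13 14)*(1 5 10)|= |(0 17 6 3 16 15 8 7 13 14)(1 5 10)|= 30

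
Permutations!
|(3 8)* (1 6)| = 2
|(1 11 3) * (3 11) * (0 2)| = |(11)(0 2)(1 3)| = 2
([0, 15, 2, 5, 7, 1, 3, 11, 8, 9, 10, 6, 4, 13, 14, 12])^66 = [0, 4, 2, 15, 6, 12, 1, 3, 8, 9, 10, 5, 11, 13, 14, 7]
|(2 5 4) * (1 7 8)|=3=|(1 7 8)(2 5 4)|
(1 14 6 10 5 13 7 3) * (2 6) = (1 14 2 6 10 5 13 7 3) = [0, 14, 6, 1, 4, 13, 10, 3, 8, 9, 5, 11, 12, 7, 2]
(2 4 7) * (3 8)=(2 4 7)(3 8)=[0, 1, 4, 8, 7, 5, 6, 2, 3]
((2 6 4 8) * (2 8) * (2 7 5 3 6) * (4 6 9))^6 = ((3 9 4 7 5))^6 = (3 9 4 7 5)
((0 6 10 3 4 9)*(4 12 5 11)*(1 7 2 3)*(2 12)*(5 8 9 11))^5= (0 12 10 9 7 6 8 1)(2 3)(4 11)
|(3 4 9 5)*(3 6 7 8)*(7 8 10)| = |(3 4 9 5 6 8)(7 10)| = 6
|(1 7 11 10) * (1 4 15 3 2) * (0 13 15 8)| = |(0 13 15 3 2 1 7 11 10 4 8)| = 11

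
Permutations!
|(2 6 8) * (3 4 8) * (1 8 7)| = 7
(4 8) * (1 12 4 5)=[0, 12, 2, 3, 8, 1, 6, 7, 5, 9, 10, 11, 4]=(1 12 4 8 5)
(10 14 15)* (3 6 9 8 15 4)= (3 6 9 8 15 10 14 4)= [0, 1, 2, 6, 3, 5, 9, 7, 15, 8, 14, 11, 12, 13, 4, 10]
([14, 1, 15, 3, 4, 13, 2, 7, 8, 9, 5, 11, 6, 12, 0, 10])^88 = (2 13 15 12 10 6 5)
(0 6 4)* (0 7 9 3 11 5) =[6, 1, 2, 11, 7, 0, 4, 9, 8, 3, 10, 5] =(0 6 4 7 9 3 11 5)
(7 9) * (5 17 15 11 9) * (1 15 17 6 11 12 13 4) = (17)(1 15 12 13 4)(5 6 11 9 7) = [0, 15, 2, 3, 1, 6, 11, 5, 8, 7, 10, 9, 13, 4, 14, 12, 16, 17]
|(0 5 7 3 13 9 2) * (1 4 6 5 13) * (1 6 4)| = |(0 13 9 2)(3 6 5 7)| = 4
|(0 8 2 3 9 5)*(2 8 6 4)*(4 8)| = |(0 6 8 4 2 3 9 5)| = 8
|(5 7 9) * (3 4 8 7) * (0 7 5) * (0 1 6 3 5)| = |(0 7 9 1 6 3 4 8)| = 8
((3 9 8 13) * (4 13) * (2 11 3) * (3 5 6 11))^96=((2 3 9 8 4 13)(5 6 11))^96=(13)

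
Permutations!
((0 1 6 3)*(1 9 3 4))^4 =(0 9 3)(1 6 4) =((0 9 3)(1 6 4))^4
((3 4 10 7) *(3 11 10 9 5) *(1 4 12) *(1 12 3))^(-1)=(12)(1 5 9 4)(7 10 11)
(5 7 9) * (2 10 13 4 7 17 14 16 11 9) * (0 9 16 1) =[9, 0, 10, 3, 7, 17, 6, 2, 8, 5, 13, 16, 12, 4, 1, 15, 11, 14] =(0 9 5 17 14 1)(2 10 13 4 7)(11 16)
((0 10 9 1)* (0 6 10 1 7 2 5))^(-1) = (0 5 2 7 9 10 6 1)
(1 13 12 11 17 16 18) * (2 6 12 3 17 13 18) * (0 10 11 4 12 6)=(0 10 11 13 3 17 16 2)(1 18)(4 12)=[10, 18, 0, 17, 12, 5, 6, 7, 8, 9, 11, 13, 4, 3, 14, 15, 2, 16, 1]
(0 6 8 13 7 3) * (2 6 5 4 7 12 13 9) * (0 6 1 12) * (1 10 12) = (0 5 4 7 3 6 8 9 2 10 12 13) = [5, 1, 10, 6, 7, 4, 8, 3, 9, 2, 12, 11, 13, 0]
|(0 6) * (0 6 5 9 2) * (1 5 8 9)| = 4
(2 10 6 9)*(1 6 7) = (1 6 9 2 10 7) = [0, 6, 10, 3, 4, 5, 9, 1, 8, 2, 7]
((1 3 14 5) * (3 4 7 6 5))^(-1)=(1 5 6 7 4)(3 14)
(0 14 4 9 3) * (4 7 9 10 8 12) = (0 14 7 9 3)(4 10 8 12) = [14, 1, 2, 0, 10, 5, 6, 9, 12, 3, 8, 11, 4, 13, 7]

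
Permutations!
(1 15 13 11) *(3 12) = (1 15 13 11)(3 12) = [0, 15, 2, 12, 4, 5, 6, 7, 8, 9, 10, 1, 3, 11, 14, 13]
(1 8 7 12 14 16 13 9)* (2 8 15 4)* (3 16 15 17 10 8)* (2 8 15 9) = (1 17 10 15 4 8 7 12 14 9)(2 3 16 13) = [0, 17, 3, 16, 8, 5, 6, 12, 7, 1, 15, 11, 14, 2, 9, 4, 13, 10]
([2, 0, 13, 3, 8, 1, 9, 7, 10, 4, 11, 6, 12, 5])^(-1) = [1, 5, 0, 3, 9, 13, 11, 7, 4, 6, 8, 10, 12, 2]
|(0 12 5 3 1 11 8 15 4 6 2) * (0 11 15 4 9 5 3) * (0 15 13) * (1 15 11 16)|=14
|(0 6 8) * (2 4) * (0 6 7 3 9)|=4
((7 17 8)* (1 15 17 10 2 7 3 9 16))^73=((1 15 17 8 3 9 16)(2 7 10))^73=(1 8 16 17 9 15 3)(2 7 10)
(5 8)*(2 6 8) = (2 6 8 5) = [0, 1, 6, 3, 4, 2, 8, 7, 5]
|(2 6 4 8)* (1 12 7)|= 12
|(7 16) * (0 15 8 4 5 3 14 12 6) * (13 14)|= |(0 15 8 4 5 3 13 14 12 6)(7 16)|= 10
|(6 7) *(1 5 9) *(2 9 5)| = |(1 2 9)(6 7)| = 6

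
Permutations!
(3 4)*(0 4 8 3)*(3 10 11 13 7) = (0 4)(3 8 10 11 13 7) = [4, 1, 2, 8, 0, 5, 6, 3, 10, 9, 11, 13, 12, 7]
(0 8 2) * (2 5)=[8, 1, 0, 3, 4, 2, 6, 7, 5]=(0 8 5 2)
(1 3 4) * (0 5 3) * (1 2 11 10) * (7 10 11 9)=(11)(0 5 3 4 2 9 7 10 1)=[5, 0, 9, 4, 2, 3, 6, 10, 8, 7, 1, 11]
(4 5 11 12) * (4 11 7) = (4 5 7)(11 12) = [0, 1, 2, 3, 5, 7, 6, 4, 8, 9, 10, 12, 11]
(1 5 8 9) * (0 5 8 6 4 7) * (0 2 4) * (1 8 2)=(0 5 6)(1 2 4 7)(8 9)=[5, 2, 4, 3, 7, 6, 0, 1, 9, 8]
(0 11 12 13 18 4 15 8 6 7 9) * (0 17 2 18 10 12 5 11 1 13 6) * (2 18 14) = (0 1 13 10 12 6 7 9 17 18 4 15 8)(2 14)(5 11) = [1, 13, 14, 3, 15, 11, 7, 9, 0, 17, 12, 5, 6, 10, 2, 8, 16, 18, 4]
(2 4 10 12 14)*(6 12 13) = [0, 1, 4, 3, 10, 5, 12, 7, 8, 9, 13, 11, 14, 6, 2] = (2 4 10 13 6 12 14)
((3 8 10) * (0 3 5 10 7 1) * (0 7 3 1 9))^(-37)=((0 1 7 9)(3 8)(5 10))^(-37)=(0 9 7 1)(3 8)(5 10)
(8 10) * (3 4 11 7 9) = (3 4 11 7 9)(8 10) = [0, 1, 2, 4, 11, 5, 6, 9, 10, 3, 8, 7]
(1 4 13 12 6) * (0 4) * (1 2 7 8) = (0 4 13 12 6 2 7 8 1) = [4, 0, 7, 3, 13, 5, 2, 8, 1, 9, 10, 11, 6, 12]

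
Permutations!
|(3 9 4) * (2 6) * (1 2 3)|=|(1 2 6 3 9 4)|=6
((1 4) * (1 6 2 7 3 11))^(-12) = ((1 4 6 2 7 3 11))^(-12) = (1 6 7 11 4 2 3)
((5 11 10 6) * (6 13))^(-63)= ((5 11 10 13 6))^(-63)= (5 10 6 11 13)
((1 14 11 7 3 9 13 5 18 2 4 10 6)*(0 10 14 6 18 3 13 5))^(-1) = ((0 10 18 2 4 14 11 7 13)(1 6)(3 9 5))^(-1) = (0 13 7 11 14 4 2 18 10)(1 6)(3 5 9)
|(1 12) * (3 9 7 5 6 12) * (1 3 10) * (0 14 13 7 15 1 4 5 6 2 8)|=15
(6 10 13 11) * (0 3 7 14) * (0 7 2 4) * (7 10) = (0 3 2 4)(6 7 14 10 13 11) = [3, 1, 4, 2, 0, 5, 7, 14, 8, 9, 13, 6, 12, 11, 10]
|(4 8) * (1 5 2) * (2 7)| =4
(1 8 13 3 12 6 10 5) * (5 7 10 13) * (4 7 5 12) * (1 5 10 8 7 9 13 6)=(1 7 8 12)(3 4 9 13)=[0, 7, 2, 4, 9, 5, 6, 8, 12, 13, 10, 11, 1, 3]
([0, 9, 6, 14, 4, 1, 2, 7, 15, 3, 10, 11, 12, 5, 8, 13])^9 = [0, 9, 6, 14, 4, 1, 2, 7, 15, 3, 10, 11, 12, 5, 8, 13]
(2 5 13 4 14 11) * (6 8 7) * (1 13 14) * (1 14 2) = (1 13 4 14 11)(2 5)(6 8 7) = [0, 13, 5, 3, 14, 2, 8, 6, 7, 9, 10, 1, 12, 4, 11]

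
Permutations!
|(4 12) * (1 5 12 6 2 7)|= |(1 5 12 4 6 2 7)|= 7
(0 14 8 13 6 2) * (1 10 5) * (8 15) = (0 14 15 8 13 6 2)(1 10 5) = [14, 10, 0, 3, 4, 1, 2, 7, 13, 9, 5, 11, 12, 6, 15, 8]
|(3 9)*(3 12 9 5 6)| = |(3 5 6)(9 12)| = 6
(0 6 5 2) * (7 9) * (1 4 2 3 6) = (0 1 4 2)(3 6 5)(7 9) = [1, 4, 0, 6, 2, 3, 5, 9, 8, 7]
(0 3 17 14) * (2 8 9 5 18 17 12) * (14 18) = [3, 1, 8, 12, 4, 14, 6, 7, 9, 5, 10, 11, 2, 13, 0, 15, 16, 18, 17] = (0 3 12 2 8 9 5 14)(17 18)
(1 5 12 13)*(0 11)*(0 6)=(0 11 6)(1 5 12 13)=[11, 5, 2, 3, 4, 12, 0, 7, 8, 9, 10, 6, 13, 1]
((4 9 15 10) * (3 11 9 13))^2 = ((3 11 9 15 10 4 13))^2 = (3 9 10 13 11 15 4)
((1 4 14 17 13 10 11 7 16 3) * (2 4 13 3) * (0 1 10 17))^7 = (0 7 13 2 3 14 11 1 16 17 4 10)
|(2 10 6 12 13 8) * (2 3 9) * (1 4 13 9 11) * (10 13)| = |(1 4 10 6 12 9 2 13 8 3 11)| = 11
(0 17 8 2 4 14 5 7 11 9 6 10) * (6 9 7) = (0 17 8 2 4 14 5 6 10)(7 11) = [17, 1, 4, 3, 14, 6, 10, 11, 2, 9, 0, 7, 12, 13, 5, 15, 16, 8]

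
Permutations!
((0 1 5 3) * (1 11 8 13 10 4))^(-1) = ((0 11 8 13 10 4 1 5 3))^(-1) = (0 3 5 1 4 10 13 8 11)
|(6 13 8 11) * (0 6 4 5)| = 7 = |(0 6 13 8 11 4 5)|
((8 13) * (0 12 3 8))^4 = ((0 12 3 8 13))^4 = (0 13 8 3 12)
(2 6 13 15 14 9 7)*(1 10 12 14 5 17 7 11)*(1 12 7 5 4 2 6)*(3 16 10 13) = (1 13 15 4 2)(3 16 10 7 6)(5 17)(9 11 12 14) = [0, 13, 1, 16, 2, 17, 3, 6, 8, 11, 7, 12, 14, 15, 9, 4, 10, 5]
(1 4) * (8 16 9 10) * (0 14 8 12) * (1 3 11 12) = (0 14 8 16 9 10 1 4 3 11 12) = [14, 4, 2, 11, 3, 5, 6, 7, 16, 10, 1, 12, 0, 13, 8, 15, 9]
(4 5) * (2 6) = (2 6)(4 5) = [0, 1, 6, 3, 5, 4, 2]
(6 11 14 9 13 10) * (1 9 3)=[0, 9, 2, 1, 4, 5, 11, 7, 8, 13, 6, 14, 12, 10, 3]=(1 9 13 10 6 11 14 3)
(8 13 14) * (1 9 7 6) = (1 9 7 6)(8 13 14) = [0, 9, 2, 3, 4, 5, 1, 6, 13, 7, 10, 11, 12, 14, 8]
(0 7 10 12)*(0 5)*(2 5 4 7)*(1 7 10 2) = (0 1 7 2 5)(4 10 12) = [1, 7, 5, 3, 10, 0, 6, 2, 8, 9, 12, 11, 4]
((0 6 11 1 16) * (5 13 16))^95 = (0 5 6 13 11 16 1)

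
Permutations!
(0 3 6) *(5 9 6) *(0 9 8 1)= (0 3 5 8 1)(6 9)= [3, 0, 2, 5, 4, 8, 9, 7, 1, 6]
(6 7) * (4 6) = (4 6 7) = [0, 1, 2, 3, 6, 5, 7, 4]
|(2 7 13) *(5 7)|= 4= |(2 5 7 13)|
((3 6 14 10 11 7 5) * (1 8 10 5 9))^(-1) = (1 9 7 11 10 8)(3 5 14 6)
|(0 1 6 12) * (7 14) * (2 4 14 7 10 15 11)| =|(0 1 6 12)(2 4 14 10 15 11)| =12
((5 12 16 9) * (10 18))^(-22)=((5 12 16 9)(10 18))^(-22)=(18)(5 16)(9 12)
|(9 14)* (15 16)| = |(9 14)(15 16)| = 2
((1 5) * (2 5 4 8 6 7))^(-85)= (1 5 2 7 6 8 4)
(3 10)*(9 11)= [0, 1, 2, 10, 4, 5, 6, 7, 8, 11, 3, 9]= (3 10)(9 11)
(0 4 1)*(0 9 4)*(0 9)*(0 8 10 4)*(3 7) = (0 9)(1 8 10 4)(3 7) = [9, 8, 2, 7, 1, 5, 6, 3, 10, 0, 4]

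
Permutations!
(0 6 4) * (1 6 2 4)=(0 2 4)(1 6)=[2, 6, 4, 3, 0, 5, 1]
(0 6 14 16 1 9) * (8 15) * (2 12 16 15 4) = (0 6 14 15 8 4 2 12 16 1 9) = [6, 9, 12, 3, 2, 5, 14, 7, 4, 0, 10, 11, 16, 13, 15, 8, 1]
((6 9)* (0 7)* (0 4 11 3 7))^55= ((3 7 4 11)(6 9))^55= (3 11 4 7)(6 9)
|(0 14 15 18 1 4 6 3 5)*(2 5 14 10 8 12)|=|(0 10 8 12 2 5)(1 4 6 3 14 15 18)|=42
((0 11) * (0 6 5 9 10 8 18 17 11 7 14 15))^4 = ((0 7 14 15)(5 9 10 8 18 17 11 6))^4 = (5 18)(6 8)(9 17)(10 11)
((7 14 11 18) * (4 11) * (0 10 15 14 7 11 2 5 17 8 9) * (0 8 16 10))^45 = (2 15 17 4 10 5 14 16)(8 9)(11 18)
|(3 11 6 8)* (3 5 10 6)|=|(3 11)(5 10 6 8)|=4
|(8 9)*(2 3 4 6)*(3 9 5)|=7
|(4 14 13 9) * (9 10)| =5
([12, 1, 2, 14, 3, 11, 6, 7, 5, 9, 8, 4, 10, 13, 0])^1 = (0 12 10 8 5 11 4 3 14)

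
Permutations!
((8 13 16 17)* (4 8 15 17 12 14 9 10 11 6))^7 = (4 10 12 8 11 14 13 6 9 16)(15 17)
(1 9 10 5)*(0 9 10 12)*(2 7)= (0 9 12)(1 10 5)(2 7)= [9, 10, 7, 3, 4, 1, 6, 2, 8, 12, 5, 11, 0]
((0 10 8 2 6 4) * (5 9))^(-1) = (0 4 6 2 8 10)(5 9)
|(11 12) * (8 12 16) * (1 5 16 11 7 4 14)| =|(1 5 16 8 12 7 4 14)| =8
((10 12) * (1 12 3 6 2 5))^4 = ((1 12 10 3 6 2 5))^4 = (1 6 12 2 10 5 3)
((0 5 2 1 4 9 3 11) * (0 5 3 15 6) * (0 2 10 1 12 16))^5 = (0 1 2 11 9 16 10 6 3 4 12 5 15)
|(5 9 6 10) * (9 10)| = |(5 10)(6 9)| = 2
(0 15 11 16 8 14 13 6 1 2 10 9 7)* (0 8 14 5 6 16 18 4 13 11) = (0 15)(1 2 10 9 7 8 5 6)(4 13 16 14 11 18) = [15, 2, 10, 3, 13, 6, 1, 8, 5, 7, 9, 18, 12, 16, 11, 0, 14, 17, 4]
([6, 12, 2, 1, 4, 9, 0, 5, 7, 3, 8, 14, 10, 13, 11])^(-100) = [0, 7, 2, 8, 4, 12, 6, 1, 3, 10, 9, 11, 5, 13, 14]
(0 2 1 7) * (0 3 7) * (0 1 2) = (3 7) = [0, 1, 2, 7, 4, 5, 6, 3]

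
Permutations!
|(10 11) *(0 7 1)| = 6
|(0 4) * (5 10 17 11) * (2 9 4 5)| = 8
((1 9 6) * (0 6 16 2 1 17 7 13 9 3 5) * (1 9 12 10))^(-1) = (0 5 3 1 10 12 13 7 17 6)(2 16 9)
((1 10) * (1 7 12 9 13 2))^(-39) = (1 12 2 7 13 10 9)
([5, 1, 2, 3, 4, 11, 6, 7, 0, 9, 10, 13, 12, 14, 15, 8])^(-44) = (0 15 13 5 8 14 11)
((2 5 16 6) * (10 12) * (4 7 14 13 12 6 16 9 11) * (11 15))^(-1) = (16)(2 6 10 12 13 14 7 4 11 15 9 5) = ((16)(2 5 9 15 11 4 7 14 13 12 10 6))^(-1)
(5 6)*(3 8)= [0, 1, 2, 8, 4, 6, 5, 7, 3]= (3 8)(5 6)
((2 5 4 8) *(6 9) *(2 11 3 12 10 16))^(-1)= (2 16 10 12 3 11 8 4 5)(6 9)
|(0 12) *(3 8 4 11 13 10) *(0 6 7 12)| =6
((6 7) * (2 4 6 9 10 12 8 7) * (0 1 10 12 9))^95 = (0 12 1 8 10 7 9)(2 6 4) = ((0 1 10 9 12 8 7)(2 4 6))^95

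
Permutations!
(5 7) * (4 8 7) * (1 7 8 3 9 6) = (1 7 5 4 3 9 6) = [0, 7, 2, 9, 3, 4, 1, 5, 8, 6]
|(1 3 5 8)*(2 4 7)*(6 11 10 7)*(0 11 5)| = 11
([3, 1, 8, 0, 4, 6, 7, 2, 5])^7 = (0 3)(2 5 7 8 6)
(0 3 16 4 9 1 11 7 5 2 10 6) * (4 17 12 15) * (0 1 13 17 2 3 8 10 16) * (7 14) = (0 8 10 6 1 11 14 7 5 3)(2 16)(4 9 13 17 12 15) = [8, 11, 16, 0, 9, 3, 1, 5, 10, 13, 6, 14, 15, 17, 7, 4, 2, 12]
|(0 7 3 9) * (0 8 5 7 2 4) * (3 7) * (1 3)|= 15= |(0 2 4)(1 3 9 8 5)|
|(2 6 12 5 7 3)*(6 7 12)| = 6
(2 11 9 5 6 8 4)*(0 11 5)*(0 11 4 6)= (0 4 2 5)(6 8)(9 11)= [4, 1, 5, 3, 2, 0, 8, 7, 6, 11, 10, 9]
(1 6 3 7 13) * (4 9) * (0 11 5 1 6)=(0 11 5 1)(3 7 13 6)(4 9)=[11, 0, 2, 7, 9, 1, 3, 13, 8, 4, 10, 5, 12, 6]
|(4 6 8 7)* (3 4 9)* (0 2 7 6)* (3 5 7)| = |(0 2 3 4)(5 7 9)(6 8)| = 12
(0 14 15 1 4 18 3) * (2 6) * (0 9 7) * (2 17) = (0 14 15 1 4 18 3 9 7)(2 6 17) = [14, 4, 6, 9, 18, 5, 17, 0, 8, 7, 10, 11, 12, 13, 15, 1, 16, 2, 3]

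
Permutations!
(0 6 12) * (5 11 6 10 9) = (0 10 9 5 11 6 12) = [10, 1, 2, 3, 4, 11, 12, 7, 8, 5, 9, 6, 0]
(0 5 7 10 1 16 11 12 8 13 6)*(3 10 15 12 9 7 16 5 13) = (0 13 6)(1 5 16 11 9 7 15 12 8 3 10) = [13, 5, 2, 10, 4, 16, 0, 15, 3, 7, 1, 9, 8, 6, 14, 12, 11]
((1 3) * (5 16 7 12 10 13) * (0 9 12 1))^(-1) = ((0 9 12 10 13 5 16 7 1 3))^(-1) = (0 3 1 7 16 5 13 10 12 9)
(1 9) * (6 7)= (1 9)(6 7)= [0, 9, 2, 3, 4, 5, 7, 6, 8, 1]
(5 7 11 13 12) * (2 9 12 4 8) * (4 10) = (2 9 12 5 7 11 13 10 4 8) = [0, 1, 9, 3, 8, 7, 6, 11, 2, 12, 4, 13, 5, 10]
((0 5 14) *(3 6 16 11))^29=((0 5 14)(3 6 16 11))^29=(0 14 5)(3 6 16 11)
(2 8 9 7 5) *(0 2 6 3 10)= (0 2 8 9 7 5 6 3 10)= [2, 1, 8, 10, 4, 6, 3, 5, 9, 7, 0]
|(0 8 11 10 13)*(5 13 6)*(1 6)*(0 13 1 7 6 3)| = |(13)(0 8 11 10 7 6 5 1 3)| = 9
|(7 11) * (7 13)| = |(7 11 13)| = 3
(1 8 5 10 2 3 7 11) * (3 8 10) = (1 10 2 8 5 3 7 11) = [0, 10, 8, 7, 4, 3, 6, 11, 5, 9, 2, 1]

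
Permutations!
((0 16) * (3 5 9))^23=(0 16)(3 9 5)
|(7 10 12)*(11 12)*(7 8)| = |(7 10 11 12 8)| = 5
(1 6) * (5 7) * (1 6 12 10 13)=(1 12 10 13)(5 7)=[0, 12, 2, 3, 4, 7, 6, 5, 8, 9, 13, 11, 10, 1]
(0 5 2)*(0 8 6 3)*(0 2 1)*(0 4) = [5, 4, 8, 2, 0, 1, 3, 7, 6] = (0 5 1 4)(2 8 6 3)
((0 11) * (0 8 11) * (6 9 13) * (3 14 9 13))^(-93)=((3 14 9)(6 13)(8 11))^(-93)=(14)(6 13)(8 11)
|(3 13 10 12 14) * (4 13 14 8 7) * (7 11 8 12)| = |(3 14)(4 13 10 7)(8 11)| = 4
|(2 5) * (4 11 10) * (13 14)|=6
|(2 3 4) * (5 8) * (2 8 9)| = 6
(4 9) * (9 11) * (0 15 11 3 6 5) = (0 15 11 9 4 3 6 5) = [15, 1, 2, 6, 3, 0, 5, 7, 8, 4, 10, 9, 12, 13, 14, 11]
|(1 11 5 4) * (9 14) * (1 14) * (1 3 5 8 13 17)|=5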